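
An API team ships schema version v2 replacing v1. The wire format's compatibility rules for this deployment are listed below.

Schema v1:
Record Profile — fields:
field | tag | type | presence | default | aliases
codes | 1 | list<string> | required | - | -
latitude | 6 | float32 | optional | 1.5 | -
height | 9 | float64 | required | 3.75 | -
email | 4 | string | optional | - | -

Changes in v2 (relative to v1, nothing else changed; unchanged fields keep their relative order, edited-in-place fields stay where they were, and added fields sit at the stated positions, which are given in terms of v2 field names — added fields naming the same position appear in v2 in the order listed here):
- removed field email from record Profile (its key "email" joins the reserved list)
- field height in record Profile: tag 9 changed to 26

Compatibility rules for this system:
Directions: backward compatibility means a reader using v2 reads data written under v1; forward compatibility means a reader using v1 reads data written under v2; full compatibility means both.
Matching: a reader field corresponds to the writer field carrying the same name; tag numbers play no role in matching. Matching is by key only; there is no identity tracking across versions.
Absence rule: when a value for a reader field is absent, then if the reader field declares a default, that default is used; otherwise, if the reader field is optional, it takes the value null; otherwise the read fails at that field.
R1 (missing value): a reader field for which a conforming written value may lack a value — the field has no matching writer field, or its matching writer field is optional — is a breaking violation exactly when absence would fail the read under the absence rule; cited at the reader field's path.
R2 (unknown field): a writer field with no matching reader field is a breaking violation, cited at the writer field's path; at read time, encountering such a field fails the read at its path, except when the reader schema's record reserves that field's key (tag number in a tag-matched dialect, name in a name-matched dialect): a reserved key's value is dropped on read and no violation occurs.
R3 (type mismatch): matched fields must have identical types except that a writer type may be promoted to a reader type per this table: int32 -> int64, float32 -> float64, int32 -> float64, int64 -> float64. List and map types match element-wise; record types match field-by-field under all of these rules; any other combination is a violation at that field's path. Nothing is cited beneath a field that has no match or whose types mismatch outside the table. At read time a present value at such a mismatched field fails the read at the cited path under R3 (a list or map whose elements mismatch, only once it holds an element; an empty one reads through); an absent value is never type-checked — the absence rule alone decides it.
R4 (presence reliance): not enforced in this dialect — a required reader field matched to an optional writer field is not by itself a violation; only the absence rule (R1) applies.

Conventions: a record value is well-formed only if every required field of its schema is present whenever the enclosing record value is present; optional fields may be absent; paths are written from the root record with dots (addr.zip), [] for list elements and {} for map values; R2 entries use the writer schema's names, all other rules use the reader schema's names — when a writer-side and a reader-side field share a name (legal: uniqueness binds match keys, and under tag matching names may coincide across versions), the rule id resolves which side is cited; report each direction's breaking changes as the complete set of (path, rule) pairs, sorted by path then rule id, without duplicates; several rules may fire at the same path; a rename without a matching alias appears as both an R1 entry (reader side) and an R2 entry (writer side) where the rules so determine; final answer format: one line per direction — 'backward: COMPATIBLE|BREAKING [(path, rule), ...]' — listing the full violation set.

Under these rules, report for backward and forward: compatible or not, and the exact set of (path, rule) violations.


backward: COMPATIBLE []; forward: COMPATIBLE []

the writer's type comes first in each Profile pair
backward analysis of Profile with v2 as reader and v1 as writer:
  writer required, list<string> -> list<string>: reader codes maps from writer codes
  writer optional, float32 -> float32: reader latitude maps from writer latitude
  writer required, float64 -> float64: reader height maps from writer height
  leftover writer field: email
  => no violations; backward on Profile: COMPATIBLE
forward analysis of Profile with v1 as reader and v2 as writer:
  writer required, list<string> -> list<string>: reader codes maps from writer codes
  writer optional, float32 -> float32: reader latitude maps from writer latitude
  writer required, float64 -> float64: reader height maps from writer height
  email: no writer match
  => no violations; forward on Profile: COMPATIBLE


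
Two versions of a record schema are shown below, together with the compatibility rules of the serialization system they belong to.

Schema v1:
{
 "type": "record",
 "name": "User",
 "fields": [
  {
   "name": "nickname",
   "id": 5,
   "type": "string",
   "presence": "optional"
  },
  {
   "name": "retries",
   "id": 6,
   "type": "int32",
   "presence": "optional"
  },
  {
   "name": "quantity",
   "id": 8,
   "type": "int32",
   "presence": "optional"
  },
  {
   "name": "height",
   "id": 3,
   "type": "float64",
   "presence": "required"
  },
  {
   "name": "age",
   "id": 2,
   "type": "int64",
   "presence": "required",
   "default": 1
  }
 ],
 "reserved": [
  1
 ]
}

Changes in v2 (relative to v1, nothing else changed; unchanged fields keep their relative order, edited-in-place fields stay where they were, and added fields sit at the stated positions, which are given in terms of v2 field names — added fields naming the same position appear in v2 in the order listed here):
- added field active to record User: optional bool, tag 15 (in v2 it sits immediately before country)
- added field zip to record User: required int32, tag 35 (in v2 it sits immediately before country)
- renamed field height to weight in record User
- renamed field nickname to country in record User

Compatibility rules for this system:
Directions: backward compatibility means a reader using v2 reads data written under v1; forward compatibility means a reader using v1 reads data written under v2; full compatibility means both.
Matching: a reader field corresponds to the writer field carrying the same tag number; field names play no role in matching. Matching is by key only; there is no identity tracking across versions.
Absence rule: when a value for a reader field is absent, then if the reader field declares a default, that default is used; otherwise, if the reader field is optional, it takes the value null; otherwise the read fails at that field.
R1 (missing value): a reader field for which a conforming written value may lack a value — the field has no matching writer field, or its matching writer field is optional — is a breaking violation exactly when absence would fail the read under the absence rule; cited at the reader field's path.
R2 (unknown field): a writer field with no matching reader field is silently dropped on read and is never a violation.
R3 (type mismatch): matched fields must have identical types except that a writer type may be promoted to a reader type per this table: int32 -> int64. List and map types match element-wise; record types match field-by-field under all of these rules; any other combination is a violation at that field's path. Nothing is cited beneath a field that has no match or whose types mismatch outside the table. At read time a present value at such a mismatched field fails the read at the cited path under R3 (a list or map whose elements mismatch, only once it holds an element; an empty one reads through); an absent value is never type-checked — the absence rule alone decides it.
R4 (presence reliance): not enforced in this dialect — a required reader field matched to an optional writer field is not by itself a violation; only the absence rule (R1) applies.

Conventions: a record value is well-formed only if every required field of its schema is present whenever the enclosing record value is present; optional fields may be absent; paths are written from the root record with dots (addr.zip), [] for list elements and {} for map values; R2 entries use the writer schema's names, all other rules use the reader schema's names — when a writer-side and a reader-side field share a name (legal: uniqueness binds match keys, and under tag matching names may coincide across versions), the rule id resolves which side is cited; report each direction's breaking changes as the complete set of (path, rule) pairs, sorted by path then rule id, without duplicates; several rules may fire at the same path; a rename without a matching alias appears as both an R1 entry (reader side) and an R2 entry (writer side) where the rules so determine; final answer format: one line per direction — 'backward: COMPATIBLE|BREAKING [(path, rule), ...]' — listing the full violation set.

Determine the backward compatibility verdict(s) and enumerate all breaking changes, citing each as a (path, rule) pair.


arrows below run writer -> reader for User
backward pass over User, reader schema v2, writer schema v1:
  active: no writer-side match
  zip: no writer-side match
  country: paired with writer nickname (string -> string; writer optional)
  retries: paired with writer retries (int32 -> int32; writer optional)
  quantity: paired with writer quantity (int32 -> int32; writer optional)
  weight: paired with writer height (float64 -> float64; writer required)
  age: paired with writer age (int64 -> int64; writer required)
  rule R1 violated at zip
  => backward: BREAKING (1)
checking off the User differences that do not matter here:
  added field active to record User: optional bool, tag 15 (in v2 it sits immediately before country) -> inert for the asked User verdict: nothing fires
  renamed field height to weight in record User -> inert for the asked User verdict: nothing fires
  renamed field nickname to country in record User -> inert for the asked User verdict: nothing fires

backward: BREAKING [(zip, R1)]


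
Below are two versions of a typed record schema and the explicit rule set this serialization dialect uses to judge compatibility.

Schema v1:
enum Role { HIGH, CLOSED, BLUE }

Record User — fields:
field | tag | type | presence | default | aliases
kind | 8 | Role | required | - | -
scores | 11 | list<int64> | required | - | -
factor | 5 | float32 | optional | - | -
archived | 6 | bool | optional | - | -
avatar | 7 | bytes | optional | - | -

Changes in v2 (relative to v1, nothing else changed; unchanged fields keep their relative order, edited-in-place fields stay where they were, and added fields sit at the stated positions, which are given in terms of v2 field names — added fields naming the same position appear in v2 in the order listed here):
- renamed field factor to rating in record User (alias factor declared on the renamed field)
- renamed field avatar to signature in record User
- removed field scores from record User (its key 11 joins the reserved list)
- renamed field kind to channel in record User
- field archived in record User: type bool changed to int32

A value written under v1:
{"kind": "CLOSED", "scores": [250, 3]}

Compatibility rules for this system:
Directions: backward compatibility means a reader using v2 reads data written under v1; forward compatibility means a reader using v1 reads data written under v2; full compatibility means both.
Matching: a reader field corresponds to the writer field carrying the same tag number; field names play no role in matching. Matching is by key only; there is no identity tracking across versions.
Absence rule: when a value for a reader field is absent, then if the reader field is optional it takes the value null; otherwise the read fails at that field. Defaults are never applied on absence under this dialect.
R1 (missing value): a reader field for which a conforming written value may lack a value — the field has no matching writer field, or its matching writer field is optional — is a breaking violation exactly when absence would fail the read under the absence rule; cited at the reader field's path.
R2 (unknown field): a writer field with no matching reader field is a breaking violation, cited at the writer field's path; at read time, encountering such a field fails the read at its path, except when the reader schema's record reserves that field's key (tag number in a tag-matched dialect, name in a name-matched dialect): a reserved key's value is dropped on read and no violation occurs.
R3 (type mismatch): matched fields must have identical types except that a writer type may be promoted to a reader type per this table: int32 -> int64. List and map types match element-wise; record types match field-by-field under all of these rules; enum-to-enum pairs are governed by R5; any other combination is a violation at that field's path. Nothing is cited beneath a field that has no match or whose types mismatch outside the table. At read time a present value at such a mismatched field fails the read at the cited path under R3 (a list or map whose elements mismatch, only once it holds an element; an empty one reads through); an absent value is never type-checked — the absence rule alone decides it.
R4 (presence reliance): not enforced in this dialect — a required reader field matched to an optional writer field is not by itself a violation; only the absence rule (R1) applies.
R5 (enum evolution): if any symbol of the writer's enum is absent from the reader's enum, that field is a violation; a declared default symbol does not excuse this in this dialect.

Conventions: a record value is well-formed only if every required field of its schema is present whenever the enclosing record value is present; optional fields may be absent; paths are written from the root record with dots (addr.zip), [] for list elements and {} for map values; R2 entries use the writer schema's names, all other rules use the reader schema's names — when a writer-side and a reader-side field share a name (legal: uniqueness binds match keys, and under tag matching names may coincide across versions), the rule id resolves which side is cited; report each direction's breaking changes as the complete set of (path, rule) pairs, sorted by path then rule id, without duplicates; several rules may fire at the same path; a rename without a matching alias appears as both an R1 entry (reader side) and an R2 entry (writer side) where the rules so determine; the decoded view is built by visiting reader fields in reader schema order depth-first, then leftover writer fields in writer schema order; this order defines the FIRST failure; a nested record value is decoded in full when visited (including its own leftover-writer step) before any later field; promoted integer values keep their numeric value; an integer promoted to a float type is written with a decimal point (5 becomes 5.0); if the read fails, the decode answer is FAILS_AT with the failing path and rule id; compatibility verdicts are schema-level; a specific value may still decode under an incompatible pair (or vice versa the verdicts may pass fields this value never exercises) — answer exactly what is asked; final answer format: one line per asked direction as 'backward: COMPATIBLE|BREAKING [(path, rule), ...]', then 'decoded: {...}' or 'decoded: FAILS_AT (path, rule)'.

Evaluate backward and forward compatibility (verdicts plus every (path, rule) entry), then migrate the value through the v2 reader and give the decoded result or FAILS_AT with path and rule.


backward: BREAKING [(archived, R3)]; forward: BREAKING [(archived, R3), (scores, R1)]; decoded: {"channel": "CLOSED", "rating": null, "archived": null, "signature": null}

arrows below run writer -> reader for User
backward on User — v2 reading data written by v1:
  channel: paired with writer kind (Role -> Role; writer required)
  rating: paired with writer factor (float32 -> float32; writer optional)
  archived: paired with writer archived (bool -> int32; writer optional)
  signature: paired with writer avatar (bytes -> bytes; writer optional)
  writer scores: unknown to reader
  R3 fires at archived
  => backward verdict for User: BREAKING, 1 violation(s)
forward on User — v1 reading data written by v2:
  kind: paired with writer channel (Role -> Role; writer required)
  scores has no writer counterpart
  factor: paired with writer rating (float32 -> float32; writer optional)
  archived: paired with writer archived (int32 -> bool; writer optional)
  avatar: paired with writer signature (bytes -> bytes; writer optional)
  R3 fires at archived
  R1 fires at scores
  => forward verdict for User: BREAKING, 2 violation(s)
migrating the User value to v2:
  channel := "CLOSED" (from writer kind)
  rating := null (absent, optional -> null)
  archived := null (absent, optional -> null)
  signature := null (absent, optional -> null)
  writer scores: reserved -> dropped
  => decoded: {"channel": "CLOSED", "rating": null, "archived": null, "signature": null}


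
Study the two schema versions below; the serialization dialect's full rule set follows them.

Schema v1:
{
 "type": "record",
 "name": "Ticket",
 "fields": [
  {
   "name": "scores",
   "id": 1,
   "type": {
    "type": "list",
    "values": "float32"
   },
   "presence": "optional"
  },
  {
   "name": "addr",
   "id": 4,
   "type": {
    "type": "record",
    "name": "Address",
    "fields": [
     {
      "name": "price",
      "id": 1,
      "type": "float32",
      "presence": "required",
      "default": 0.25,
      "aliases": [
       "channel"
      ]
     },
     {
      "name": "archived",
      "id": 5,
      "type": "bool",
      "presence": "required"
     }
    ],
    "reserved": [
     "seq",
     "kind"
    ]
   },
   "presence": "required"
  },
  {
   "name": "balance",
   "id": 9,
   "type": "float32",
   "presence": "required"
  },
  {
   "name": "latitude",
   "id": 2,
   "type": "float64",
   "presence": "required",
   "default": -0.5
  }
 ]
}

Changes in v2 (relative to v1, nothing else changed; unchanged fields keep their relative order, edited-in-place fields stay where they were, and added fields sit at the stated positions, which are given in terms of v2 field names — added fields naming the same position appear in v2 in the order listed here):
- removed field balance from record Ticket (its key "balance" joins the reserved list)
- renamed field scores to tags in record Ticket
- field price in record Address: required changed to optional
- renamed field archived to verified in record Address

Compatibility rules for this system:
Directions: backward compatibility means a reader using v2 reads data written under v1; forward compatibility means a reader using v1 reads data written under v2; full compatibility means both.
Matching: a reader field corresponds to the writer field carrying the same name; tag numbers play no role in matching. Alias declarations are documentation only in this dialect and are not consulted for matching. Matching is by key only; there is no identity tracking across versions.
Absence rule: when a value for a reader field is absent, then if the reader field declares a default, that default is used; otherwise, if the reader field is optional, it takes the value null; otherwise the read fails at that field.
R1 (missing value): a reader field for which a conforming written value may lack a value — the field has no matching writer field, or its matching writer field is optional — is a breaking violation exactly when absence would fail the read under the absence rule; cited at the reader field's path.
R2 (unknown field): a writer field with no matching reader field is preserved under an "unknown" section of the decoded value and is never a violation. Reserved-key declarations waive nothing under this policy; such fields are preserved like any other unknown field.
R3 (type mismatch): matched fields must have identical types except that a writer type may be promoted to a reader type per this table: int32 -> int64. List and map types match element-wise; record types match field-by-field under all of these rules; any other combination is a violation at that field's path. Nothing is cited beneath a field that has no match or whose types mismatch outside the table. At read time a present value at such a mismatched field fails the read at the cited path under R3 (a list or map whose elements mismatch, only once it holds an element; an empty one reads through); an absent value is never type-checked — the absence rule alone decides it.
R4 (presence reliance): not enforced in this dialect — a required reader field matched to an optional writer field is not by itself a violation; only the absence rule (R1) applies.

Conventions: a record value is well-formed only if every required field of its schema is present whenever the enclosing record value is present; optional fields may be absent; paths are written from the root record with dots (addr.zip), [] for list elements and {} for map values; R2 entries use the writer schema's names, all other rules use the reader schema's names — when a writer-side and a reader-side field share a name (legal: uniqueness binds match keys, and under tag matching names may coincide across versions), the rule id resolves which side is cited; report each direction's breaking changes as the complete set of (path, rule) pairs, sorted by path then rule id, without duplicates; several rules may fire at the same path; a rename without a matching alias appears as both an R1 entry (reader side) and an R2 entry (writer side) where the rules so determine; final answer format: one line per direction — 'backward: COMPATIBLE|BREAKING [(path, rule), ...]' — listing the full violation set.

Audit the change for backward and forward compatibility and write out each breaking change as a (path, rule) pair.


the writer's type comes first in each Ticket pair
backward analysis of Ticket with v2 as reader and v1 as writer:
  tags: no writer-side match
  Address -> Address, writer required: addr aligns to addr
  float64 -> float64, writer required: latitude aligns to latitude
  scores (writer side), unknown to reader
  balance (writer side), unknown to reader
  float32 -> float32, writer required: addr.price aligns to addr.price
  addr.verified: no writer-side match
  addr.archived (writer side), unknown to reader
  R1 fires at addr.verified
  => 1 violation(s): backward is BREAKING for Ticket
forward analysis of Ticket with v1 as reader and v2 as writer:
  scores: no writer-side match
  Address -> Address, writer required: addr aligns to addr
  balance: no writer-side match
  float64 -> float64, writer required: latitude aligns to latitude
  tags (writer side), unknown to reader
  float32 -> float32, writer optional: addr.price aligns to addr.price
  addr.archived: no writer-side match
  addr.verified (writer side), unknown to reader
  R1 fires at addr.archived
  R1 fires at balance
  => 2 violation(s): forward is BREAKING for Ticket

backward: BREAKING [(addr.verified, R1)]; forward: BREAKING [(addr.archived, R1), (balance, R1)]


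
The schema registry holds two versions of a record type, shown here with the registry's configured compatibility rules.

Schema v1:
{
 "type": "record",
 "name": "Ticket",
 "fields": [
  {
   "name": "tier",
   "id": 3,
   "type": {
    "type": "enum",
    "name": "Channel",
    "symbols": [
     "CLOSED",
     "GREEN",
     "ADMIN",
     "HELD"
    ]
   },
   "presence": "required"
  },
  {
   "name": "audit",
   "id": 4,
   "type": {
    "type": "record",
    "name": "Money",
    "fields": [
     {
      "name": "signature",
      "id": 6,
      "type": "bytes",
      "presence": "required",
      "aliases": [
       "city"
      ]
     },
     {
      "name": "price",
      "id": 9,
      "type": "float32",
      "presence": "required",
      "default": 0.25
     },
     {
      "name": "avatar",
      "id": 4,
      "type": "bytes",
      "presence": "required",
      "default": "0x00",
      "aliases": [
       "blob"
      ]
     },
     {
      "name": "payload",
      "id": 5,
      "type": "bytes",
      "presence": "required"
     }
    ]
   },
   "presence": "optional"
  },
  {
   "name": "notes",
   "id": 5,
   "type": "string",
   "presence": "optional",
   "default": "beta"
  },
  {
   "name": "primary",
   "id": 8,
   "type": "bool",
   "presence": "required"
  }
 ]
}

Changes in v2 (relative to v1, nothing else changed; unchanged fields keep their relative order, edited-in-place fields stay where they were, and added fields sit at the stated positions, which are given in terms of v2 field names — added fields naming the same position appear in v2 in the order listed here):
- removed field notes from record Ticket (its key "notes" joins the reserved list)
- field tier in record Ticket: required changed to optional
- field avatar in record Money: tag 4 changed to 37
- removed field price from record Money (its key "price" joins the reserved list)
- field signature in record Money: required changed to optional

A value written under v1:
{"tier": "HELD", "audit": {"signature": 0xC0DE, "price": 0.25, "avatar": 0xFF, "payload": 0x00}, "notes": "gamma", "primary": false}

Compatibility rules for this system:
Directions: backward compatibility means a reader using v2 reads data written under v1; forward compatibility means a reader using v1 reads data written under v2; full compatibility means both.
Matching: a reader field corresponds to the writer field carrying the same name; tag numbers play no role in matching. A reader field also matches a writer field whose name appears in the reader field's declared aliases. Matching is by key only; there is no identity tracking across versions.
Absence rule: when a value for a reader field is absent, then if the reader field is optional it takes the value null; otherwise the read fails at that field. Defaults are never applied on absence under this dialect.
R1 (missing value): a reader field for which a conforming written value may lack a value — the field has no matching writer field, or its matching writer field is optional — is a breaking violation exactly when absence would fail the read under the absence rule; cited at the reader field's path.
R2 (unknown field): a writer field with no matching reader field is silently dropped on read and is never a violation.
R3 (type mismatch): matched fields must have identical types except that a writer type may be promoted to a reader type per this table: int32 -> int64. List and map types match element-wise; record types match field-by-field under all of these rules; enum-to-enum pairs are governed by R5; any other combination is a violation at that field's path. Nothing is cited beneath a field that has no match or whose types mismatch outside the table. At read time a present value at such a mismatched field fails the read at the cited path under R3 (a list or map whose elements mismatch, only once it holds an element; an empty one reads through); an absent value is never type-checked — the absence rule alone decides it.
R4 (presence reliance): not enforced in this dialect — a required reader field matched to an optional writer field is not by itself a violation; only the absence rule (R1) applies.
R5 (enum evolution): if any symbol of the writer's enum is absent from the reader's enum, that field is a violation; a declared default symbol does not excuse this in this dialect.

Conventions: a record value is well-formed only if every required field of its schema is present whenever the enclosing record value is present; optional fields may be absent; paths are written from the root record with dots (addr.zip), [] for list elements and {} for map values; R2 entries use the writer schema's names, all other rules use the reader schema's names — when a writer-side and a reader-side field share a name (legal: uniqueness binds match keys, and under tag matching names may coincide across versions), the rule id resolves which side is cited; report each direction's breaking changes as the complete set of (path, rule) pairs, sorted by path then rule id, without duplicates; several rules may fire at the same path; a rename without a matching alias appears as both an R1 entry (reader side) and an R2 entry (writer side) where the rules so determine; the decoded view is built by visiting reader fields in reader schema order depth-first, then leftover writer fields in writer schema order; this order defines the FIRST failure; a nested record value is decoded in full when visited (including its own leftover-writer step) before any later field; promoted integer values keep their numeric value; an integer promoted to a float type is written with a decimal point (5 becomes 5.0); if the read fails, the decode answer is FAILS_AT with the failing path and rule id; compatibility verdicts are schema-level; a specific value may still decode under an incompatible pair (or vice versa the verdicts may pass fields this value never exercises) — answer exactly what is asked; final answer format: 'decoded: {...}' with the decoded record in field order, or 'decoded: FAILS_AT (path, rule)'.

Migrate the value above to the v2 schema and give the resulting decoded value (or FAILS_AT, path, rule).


in Ticket below, arrows point writer -> reader
decode walk for Ticket under reader schema v2:
  tier := "HELD"
  audit.signature := 0xC0DE
  audit.avatar := 0xFF
  audit.payload := 0x00
  writer audit.price: unmatched, discarded
  primary := false
  writer notes: unmatched, discarded
  => decoded: {"tier": "HELD", "audit": {"signature": 0xC0DE, "avatar": 0xFF, "payload": 0x00}, "primary": false}
ruling out the remaining Ticket differences:
  field tier in record Ticket: required changed to optional -> affects the rule determinations only; this particular Ticket value decodes identically
  field avatar in record Money: tag 4 changed to 37 -> triggers nothing under the printed rules; the Ticket answer is the same either way
  field signature in record Money: required changed to optional -> affects the rule determinations only; this particular Ticket value decodes identically

decoded: {"tier": "HELD", "audit": {"signature": 0xC0DE, "avatar": 0xFF, "payload": 0x00}, "primary": false}


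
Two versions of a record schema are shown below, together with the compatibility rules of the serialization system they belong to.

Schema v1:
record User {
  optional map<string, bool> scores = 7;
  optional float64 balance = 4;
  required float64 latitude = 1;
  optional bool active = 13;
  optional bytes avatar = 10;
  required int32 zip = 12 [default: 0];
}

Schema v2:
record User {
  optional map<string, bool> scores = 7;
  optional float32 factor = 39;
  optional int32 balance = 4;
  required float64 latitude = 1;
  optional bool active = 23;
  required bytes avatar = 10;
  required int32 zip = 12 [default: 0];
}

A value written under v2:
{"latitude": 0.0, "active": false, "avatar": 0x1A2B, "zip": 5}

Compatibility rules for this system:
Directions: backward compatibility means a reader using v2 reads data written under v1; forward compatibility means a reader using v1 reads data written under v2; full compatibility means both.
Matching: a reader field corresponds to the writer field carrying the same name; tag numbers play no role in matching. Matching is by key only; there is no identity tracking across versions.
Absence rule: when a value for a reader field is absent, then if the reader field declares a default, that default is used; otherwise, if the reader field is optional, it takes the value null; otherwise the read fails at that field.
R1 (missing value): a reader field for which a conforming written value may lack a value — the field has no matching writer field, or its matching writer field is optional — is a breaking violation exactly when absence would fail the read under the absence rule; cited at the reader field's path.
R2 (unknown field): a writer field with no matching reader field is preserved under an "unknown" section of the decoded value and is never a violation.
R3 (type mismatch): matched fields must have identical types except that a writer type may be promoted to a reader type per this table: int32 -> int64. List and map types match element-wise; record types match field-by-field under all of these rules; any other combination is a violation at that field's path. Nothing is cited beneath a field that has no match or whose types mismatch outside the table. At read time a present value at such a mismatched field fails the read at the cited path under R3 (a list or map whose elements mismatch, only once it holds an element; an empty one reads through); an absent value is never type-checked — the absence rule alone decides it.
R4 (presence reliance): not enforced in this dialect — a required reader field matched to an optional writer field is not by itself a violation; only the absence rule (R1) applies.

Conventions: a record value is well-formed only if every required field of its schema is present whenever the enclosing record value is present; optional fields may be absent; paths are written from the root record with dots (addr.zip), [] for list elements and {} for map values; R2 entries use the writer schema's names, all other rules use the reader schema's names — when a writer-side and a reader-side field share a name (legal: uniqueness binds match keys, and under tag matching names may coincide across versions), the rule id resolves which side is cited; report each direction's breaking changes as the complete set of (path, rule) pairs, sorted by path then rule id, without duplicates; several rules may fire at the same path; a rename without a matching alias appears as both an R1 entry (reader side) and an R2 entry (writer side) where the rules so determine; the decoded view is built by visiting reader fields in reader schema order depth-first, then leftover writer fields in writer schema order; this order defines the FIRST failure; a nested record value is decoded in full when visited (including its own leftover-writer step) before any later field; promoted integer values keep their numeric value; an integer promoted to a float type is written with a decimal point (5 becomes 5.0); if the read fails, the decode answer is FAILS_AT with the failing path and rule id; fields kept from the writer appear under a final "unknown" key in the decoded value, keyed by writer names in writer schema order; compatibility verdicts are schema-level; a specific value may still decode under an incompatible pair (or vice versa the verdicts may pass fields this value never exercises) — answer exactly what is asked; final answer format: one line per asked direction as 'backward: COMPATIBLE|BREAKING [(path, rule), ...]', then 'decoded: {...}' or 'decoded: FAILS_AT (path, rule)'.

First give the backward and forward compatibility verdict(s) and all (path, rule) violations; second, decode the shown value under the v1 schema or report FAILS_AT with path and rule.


backward: BREAKING [(avatar, R1), (balance, R3)]; forward: BREAKING [(balance, R3)]; decoded: {"scores": null, "balance": null, "latitude": 0.0, "active": false, "avatar": 0x1A2B, "zip": 5}

in User below, arrows point writer -> reader
backward pass over User, reader schema v2, writer schema v1:
  map<string, bool> -> map<string, bool>, writer optional: scores aligns to scores
  factor has no writer counterpart
  float64 -> int32, writer optional: balance aligns to balance
  float64 -> float64, writer required: latitude aligns to latitude
  bool -> bool, writer optional: active aligns to active
  bytes -> bytes, writer optional: avatar aligns to avatar
  int32 -> int32, writer required: zip aligns to zip
  R1 fires at avatar
  R3 fires at balance
  => backward verdict for User: BREAKING, 2 violation(s)
forward pass over User, reader schema v1, writer schema v2:
  map<string, bool> -> map<string, bool>, writer optional: scores aligns to scores
  int32 -> float64, writer optional: balance aligns to balance
  float64 -> float64, writer required: latitude aligns to latitude
  bool -> bool, writer optional: active aligns to active
  bytes -> bytes, writer required: avatar aligns to avatar
  int32 -> int32, writer required: zip aligns to zip
  factor (writer side), unknown to reader
  R3 fires at balance
  => forward verdict for User: BREAKING, 1 violation(s)
migrating the User value to v1:
  scores := null (absent, optional -> null)
  balance := null (absent, optional -> null)
  latitude := 0.0
  active := false
  avatar := 0x1A2B
  zip := 5
  => decoded: {"scores": null, "balance": null, "latitude": 0.0, "active": false, "avatar": 0x1A2B, "zip": 5}


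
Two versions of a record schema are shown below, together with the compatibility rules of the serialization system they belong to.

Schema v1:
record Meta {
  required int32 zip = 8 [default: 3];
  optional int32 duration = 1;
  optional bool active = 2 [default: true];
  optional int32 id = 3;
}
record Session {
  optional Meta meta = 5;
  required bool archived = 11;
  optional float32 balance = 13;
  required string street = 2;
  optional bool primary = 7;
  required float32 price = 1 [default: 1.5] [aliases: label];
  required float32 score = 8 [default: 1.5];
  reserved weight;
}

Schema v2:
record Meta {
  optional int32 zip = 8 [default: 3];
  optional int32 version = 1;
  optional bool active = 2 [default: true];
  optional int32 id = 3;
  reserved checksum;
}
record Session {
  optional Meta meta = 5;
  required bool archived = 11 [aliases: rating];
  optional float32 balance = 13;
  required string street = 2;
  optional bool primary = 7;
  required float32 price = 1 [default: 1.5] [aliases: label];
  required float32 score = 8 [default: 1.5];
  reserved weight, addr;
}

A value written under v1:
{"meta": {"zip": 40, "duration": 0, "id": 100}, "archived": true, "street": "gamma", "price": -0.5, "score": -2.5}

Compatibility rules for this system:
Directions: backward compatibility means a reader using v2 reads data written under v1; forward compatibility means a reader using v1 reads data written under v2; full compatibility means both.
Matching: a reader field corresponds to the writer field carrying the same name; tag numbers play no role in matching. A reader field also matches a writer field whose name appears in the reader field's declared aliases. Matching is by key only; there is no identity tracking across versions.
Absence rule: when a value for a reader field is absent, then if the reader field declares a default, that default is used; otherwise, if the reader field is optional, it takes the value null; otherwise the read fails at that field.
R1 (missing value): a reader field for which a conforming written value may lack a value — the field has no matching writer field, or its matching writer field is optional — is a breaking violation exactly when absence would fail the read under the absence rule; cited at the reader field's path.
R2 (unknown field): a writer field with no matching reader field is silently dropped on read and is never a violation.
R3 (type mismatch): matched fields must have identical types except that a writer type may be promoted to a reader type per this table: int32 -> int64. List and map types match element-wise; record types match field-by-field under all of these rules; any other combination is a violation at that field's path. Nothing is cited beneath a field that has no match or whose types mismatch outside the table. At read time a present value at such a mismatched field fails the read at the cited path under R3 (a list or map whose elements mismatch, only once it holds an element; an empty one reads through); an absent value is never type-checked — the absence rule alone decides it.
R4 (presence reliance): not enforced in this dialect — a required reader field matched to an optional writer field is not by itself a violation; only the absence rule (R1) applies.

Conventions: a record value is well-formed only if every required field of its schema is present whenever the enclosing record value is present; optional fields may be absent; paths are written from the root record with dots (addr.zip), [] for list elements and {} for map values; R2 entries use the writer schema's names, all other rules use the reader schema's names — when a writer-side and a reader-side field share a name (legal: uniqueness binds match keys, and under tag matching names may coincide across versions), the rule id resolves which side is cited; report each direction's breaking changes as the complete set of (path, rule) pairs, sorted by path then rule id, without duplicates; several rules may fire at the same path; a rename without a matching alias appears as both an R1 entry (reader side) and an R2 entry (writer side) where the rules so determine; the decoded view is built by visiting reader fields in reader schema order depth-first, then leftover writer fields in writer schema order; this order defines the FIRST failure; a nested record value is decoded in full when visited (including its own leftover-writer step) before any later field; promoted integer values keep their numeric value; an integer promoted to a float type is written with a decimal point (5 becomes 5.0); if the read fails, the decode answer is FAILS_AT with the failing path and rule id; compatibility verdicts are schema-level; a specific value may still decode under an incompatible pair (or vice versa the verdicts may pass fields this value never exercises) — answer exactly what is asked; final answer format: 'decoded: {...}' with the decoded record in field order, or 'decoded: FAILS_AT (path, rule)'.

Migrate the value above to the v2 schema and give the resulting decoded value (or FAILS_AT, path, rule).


in Session below, arrows point writer -> reader
decoding the Session value with the v2 reader:
  meta.zip := 40
  meta.version := null (missing; optional => null)
  meta.active := true (missing; default applied)
  meta.id := 100
  writer meta.duration: no reader field; dropped
  archived := true
  balance := null (missing; optional => null)
  street := "gamma"
  primary := null (missing; optional => null)
  price := -0.5
  score := -2.5
  => decoded: {"meta": {"zip": 40, "version": null, "active": true, "id": 100}, "archived": true, "balance": null, "street": "gamma", "primary": null, "price": -0.5, "score": -2.5}
diffs on Session not affecting the asked answer:
  field zip in record Meta: required changed to optional -> triggers nothing under the printed rules; the Session answer is the same either way

decoded: {"meta": {"zip": 40, "version": null, "active": true, "id": 100}, "archived": true, "balance": null, "street": "gamma", "primary": null, "price": -0.5, "score": -2.5}
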